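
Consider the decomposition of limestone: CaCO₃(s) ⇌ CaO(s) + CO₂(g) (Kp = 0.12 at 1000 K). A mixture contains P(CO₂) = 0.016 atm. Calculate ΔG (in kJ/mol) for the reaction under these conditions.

(CaCO₃, CaO are pure solids — omitted from Qp.)
Qp = P(CO₂) = 0.0160
ΔG = RT ln(Qp/Kp) = (8.314 J mol⁻¹ K⁻¹)(1000 K) × ln(0.0160/0.12)
   = (8.314 kJ/mol)(-2.015) = -16.8 kJ/mol
ΔG < 0, so the forward reaction is spontaneous (proceeds forward).

ΔG = -16.8 kJ/mol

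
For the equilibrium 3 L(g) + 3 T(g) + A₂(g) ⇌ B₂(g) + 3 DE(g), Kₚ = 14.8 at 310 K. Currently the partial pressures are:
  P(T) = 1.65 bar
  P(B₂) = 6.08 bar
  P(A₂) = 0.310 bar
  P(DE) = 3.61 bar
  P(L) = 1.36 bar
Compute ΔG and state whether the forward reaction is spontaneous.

Qₚ = P(B₂)·P(DE)³ / (P(L)³·P(T)³·P(A₂)) = (6.08)·(3.61)³ / ((1.36)³·(1.65)³·(0.310)) = 81.7
ΔG = RT ln(Qₚ/Kₚ) = (8.314 J mol⁻¹ K⁻¹)(310 K) × ln(81.7/14.8)
   = (2.577 kJ/mol)(1.708) = 4.40 kJ/mol
ΔG > 0, so the forward reaction is non-spontaneous (proceeds in reverse).

ΔG = 4.40 kJ/mol; the forward reaction is non-spontaneous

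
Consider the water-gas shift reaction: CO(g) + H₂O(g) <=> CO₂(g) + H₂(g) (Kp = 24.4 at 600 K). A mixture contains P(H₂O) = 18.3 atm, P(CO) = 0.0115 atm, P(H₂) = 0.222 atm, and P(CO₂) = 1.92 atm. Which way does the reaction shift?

Qp = P(CO₂)·P(H₂) / (P(CO)·P(H₂O)) = (1.92)·(0.222) / ((0.0115)·(18.3)) = 2.03
Qp = 2.03 < Kp = 24.4, so the forward reaction proceeds.

to the right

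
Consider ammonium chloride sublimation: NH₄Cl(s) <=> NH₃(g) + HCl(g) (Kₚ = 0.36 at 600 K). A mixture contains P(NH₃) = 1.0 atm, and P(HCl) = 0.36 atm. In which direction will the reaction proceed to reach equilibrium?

(NH₄Cl is a pure solid — omitted from Qₚ.)
Qₚ = P(NH₃)·P(HCl) = (1.0)·(0.36) = 0.36
Qₚ = 0.36 = Kₚ, so the system is already at equilibrium.

neither direction; the system is at equilibrium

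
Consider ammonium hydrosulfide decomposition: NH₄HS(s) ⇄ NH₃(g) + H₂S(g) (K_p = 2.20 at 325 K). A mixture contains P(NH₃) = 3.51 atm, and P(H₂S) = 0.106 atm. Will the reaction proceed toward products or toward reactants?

to the right

(NH₄HS is a pure solid — omitted from Q_p.)
Q_p = P(NH₃)·P(H₂S) = (3.51)·(0.106) = 0.372
Q_p = 0.372 < K_p = 2.20, so the forward reaction proceeds.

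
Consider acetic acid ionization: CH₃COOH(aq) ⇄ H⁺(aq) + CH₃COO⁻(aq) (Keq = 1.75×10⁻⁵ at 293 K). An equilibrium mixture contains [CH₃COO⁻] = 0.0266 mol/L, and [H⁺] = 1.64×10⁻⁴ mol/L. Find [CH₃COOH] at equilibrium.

At equilibrium, Keq = [H⁺]·[CH₃COO⁻] / [CH₃COOH] = 1.75×10⁻⁵.
(1.64×10⁻⁴)·(0.0266) / ([CH₃COOH]) = 1.75×10⁻⁵
[CH₃COOH] = 0.249 mol/L

[CH₃COOH] = 0.249 mol/L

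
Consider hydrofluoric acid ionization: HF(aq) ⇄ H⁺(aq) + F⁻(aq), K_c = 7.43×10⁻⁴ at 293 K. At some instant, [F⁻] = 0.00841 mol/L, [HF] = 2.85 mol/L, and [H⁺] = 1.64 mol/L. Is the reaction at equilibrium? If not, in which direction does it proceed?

reverse (toward reactants)

Q_c = [H⁺]·[F⁻] / [HF] = (1.64)·(0.00841) / (2.85) = 0.00484
Q_c = 0.00484 > K_c = 7.43×10⁻⁴, so the reverse reaction proceeds.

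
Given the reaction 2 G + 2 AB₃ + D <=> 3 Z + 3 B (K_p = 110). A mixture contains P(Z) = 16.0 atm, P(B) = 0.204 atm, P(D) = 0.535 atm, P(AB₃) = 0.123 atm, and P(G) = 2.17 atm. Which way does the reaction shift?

Q_p = P(Z)³·P(B)³ / (P(G)²·P(AB₃)²·P(D)) = (16.0)³·(0.204)³ / ((2.17)²·(0.123)²·(0.535)) = 912
Q_p = 912 > K_p = 110, so the reverse reaction proceeds.

in the reverse direction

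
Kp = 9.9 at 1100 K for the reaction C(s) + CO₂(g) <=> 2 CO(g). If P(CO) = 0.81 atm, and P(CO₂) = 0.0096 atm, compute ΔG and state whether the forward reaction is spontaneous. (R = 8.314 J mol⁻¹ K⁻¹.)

ΔG = 17.7 kJ/mol; the forward reaction is non-spontaneous

(C is a pure solid — omitted from Qp.)
Qp = P(CO)² / P(CO₂) = (0.81)² / (0.0096) = 68.3
ΔG = RT ln(Qp/Kp) = (8.314 J mol⁻¹ K⁻¹)(1100 K) × ln(68.3/9.9)
   = (9.145 kJ/mol)(1.931) = 17.7 kJ/mol
ΔG > 0, so the forward reaction is non-spontaneous (proceeds in reverse).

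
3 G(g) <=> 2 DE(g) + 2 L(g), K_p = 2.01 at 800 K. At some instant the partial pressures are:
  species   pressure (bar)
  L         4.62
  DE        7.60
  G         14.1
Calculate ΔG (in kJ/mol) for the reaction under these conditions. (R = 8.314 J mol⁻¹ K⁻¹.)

Q_p = P(DE)²·P(L)² / P(G)³ = (7.60)²·(4.62)² / (14.1)³ = 0.440
ΔG = RT ln(Q_p/K_p) = (8.314 J mol⁻¹ K⁻¹)(800 K) × ln(0.440/2.01)
   = (6.651 kJ/mol)(-1.519) = -10.1 kJ/mol
ΔG < 0, so the forward reaction is spontaneous (proceeds forward).

ΔG = -10.1 kJ/mol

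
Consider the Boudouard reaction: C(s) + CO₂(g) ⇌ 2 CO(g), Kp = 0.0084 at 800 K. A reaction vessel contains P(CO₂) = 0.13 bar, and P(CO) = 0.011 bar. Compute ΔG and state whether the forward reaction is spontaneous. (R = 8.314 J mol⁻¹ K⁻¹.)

ΔG = -14.6 kJ/mol; the forward reaction is spontaneous

(C is a pure solid — omitted from Qp.)
Qp = P(CO)² / P(CO₂) = (0.011)² / (0.13) = 9.31×10⁻⁴
ΔG = RT ln(Qp/Kp) = (8.314 J mol⁻¹ K⁻¹)(800 K) × ln(9.31×10⁻⁴/0.0084)
   = (6.651 kJ/mol)(-2.200) = -14.6 kJ/mol
ΔG < 0, so the forward reaction is spontaneous (proceeds forward).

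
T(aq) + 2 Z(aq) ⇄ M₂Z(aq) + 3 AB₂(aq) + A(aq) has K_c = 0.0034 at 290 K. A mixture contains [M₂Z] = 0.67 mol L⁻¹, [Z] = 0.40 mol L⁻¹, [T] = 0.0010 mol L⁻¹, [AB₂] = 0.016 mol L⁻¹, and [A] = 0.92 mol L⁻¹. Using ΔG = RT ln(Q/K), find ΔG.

ΔG = 3.70 kJ/mol

Q_c = [M₂Z]·[AB₂]³·[A] / ([T]·[Z]²) = (0.67)·(0.016)³·(0.92) / ((0.0010)·(0.40)²) = 0.0158
ΔG = RT ln(Q_c/K_c) = (8.314 J mol⁻¹ K⁻¹)(290 K) × ln(0.0158/0.0034)
   = (2.411 kJ/mol)(1.536) = 3.70 kJ/mol
ΔG > 0, so the forward reaction is non-spontaneous (proceeds in reverse).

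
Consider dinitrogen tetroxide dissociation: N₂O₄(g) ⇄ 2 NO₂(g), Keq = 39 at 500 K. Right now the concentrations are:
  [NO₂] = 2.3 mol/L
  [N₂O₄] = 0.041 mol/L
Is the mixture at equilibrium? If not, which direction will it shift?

no; Q > K, reaction proceeds in reverse

Q = [NO₂]² / [N₂O₄] = (2.3)² / (0.041) = 130
Q = 130 > Keq = 39: net reverse reaction.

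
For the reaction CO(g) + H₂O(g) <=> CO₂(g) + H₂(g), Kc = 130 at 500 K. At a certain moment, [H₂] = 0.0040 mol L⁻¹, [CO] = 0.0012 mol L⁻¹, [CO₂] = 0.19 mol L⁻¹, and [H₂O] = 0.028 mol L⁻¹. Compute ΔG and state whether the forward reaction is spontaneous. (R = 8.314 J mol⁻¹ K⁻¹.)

Qc = [CO₂]·[H₂] / ([CO]·[H₂O]) = (0.19)·(0.0040) / ((0.0012)·(0.028)) = 22.6
ΔG = RT ln(Qc/Kc) = (8.314 J mol⁻¹ K⁻¹)(500 K) × ln(22.6/130)
   = (4.157 kJ/mol)(-1.750) = -7.27 kJ/mol
ΔG < 0, so the forward reaction is spontaneous (proceeds forward).

ΔG = -7.27 kJ/mol; the forward reaction is spontaneous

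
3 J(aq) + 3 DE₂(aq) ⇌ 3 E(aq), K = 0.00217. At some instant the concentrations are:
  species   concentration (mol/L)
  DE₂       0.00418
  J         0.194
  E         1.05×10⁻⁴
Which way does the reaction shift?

Q = [E]³ / ([J]³·[DE₂]³) = (1.05×10⁻⁴)³ / ((0.194)³·(0.00418)³) = 0.00217
Q = 0.00217 = K, so the system is already at equilibrium.

at equilibrium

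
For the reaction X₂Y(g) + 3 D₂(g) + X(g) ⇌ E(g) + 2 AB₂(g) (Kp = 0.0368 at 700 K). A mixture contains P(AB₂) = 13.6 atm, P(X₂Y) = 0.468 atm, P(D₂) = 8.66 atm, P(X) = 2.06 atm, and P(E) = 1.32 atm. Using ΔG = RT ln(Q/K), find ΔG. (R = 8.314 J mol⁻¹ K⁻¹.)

ΔG = 13.7 kJ/mol

Qp = P(E)·P(AB₂)² / (P(X₂Y)·P(D₂)³·P(X)) = (1.32)·(13.6)² / ((0.468)·(8.66)³·(2.06)) = 0.390
ΔG = RT ln(Qp/Kp) = (8.314 J mol⁻¹ K⁻¹)(700 K) × ln(0.390/0.0368)
   = (5.820 kJ/mol)(2.361) = 13.7 kJ/mol
ΔG > 0, so the forward reaction is non-spontaneous (proceeds in reverse).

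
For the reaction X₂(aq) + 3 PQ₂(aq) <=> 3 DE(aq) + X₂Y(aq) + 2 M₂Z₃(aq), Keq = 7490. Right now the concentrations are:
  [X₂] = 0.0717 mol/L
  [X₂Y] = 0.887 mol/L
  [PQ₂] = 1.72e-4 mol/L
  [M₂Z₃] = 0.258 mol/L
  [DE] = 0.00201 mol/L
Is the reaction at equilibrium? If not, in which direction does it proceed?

to the right

Q = [DE]³·[X₂Y]·[M₂Z₃]² / ([X₂]·[PQ₂]³) = (0.00201)³·(0.887)·(0.258)² / ((0.0717)·(1.72e-4)³) = 1310
Q = 1310 < Keq = 7490, so the forward reaction proceeds.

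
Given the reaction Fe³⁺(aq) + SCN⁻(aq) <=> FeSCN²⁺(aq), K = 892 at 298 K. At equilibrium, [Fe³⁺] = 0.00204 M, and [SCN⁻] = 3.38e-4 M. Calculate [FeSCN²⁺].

[FeSCN²⁺] = 6.15e-4 M

At equilibrium, K = [FeSCN²⁺] / ([Fe³⁺]·[SCN⁻]) = 892.
([FeSCN²⁺]) / ((0.00204)·(3.38e-4)) = 892
[FeSCN²⁺] = 6.15e-4 M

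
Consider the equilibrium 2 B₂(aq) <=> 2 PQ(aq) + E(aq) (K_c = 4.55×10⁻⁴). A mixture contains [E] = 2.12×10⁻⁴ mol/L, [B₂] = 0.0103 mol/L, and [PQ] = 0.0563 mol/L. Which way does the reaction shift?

Q_c = [PQ]²·[E] / [B₂]² = (0.0563)²·(2.12×10⁻⁴) / (0.0103)² = 0.00633
Q_c = 0.00633 > K_c = 4.55×10⁻⁴, so the reverse reaction proceeds.

reverse (toward reactants)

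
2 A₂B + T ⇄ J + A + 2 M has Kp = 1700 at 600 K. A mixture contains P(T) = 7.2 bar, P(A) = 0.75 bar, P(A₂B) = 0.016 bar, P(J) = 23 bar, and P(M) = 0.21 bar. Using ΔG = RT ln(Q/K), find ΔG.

ΔG = -7.06 kJ/mol

Qp = P(J)·P(A)·P(M)² / (P(A₂B)²·P(T)) = (23)·(0.75)·(0.21)² / ((0.016)²·(7.2)) = 413
ΔG = RT ln(Qp/Kp) = (8.314 J mol⁻¹ K⁻¹)(600 K) × ln(413/1700)
   = (4.988 kJ/mol)(-1.415) = -7.06 kJ/mol
ΔG < 0, so the forward reaction is spontaneous (proceeds forward).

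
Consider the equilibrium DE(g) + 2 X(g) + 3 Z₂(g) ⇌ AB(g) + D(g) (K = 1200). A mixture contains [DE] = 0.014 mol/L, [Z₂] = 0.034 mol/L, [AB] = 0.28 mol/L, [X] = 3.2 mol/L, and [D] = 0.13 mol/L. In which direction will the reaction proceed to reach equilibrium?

Q = [AB]·[D] / ([DE]·[X]²·[Z₂]³) = (0.28)·(0.13) / ((0.014)·(3.2)²·(0.034)³) = 6500
Q = 6500 > K = 1200, so the reverse reaction proceeds.

to the left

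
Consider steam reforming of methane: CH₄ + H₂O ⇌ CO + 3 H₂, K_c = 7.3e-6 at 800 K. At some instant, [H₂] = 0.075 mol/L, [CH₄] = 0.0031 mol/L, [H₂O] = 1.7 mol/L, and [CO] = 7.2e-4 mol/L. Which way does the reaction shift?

to the left

Q_c = [CO]·[H₂]³ / ([CH₄]·[H₂O]) = (7.2e-4)·(0.075)³ / ((0.0031)·(1.7)) = 5.8e-5
Q_c = 5.8e-5 > K_c = 7.3e-6, so the reverse reaction proceeds.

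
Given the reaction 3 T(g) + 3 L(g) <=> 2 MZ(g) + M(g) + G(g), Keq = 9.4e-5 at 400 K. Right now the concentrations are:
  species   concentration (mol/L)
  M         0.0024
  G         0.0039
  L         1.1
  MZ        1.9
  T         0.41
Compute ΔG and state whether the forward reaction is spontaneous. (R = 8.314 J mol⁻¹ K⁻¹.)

ΔG = 4.54 kJ/mol; the forward reaction is non-spontaneous

Q = [MZ]²·[M]·[G] / ([T]³·[L]³) = (1.9)²·(0.0024)·(0.0039) / ((0.41)³·(1.1)³) = 3.68e-4
ΔG = RT ln(Q/Keq) = (8.314 J mol⁻¹ K⁻¹)(400 K) × ln(3.68e-4/9.4e-5)
   = (3.326 kJ/mol)(1.365) = 4.54 kJ/mol
ΔG > 0, so the forward reaction is non-spontaneous (proceeds in reverse).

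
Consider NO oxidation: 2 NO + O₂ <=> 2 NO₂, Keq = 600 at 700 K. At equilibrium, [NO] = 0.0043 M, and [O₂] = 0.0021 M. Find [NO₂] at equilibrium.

At equilibrium, Keq = [NO₂]² / ([NO]²·[O₂]) = 600.
([NO₂])² / ((0.0043)²·(0.0021)) = 600
[NO₂]² = 2.33e-5 ⇒ [NO₂] = 0.0048 M

[NO₂] = 0.0048 M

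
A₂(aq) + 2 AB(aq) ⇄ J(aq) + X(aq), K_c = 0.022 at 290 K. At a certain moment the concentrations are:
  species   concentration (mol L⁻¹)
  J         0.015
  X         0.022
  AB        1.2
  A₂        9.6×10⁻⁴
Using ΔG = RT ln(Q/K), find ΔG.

Q_c = [J]·[X] / ([A₂]·[AB]²) = (0.015)·(0.022) / ((9.6×10⁻⁴)·(1.2)²) = 0.239
ΔG = RT ln(Q_c/K_c) = (8.314 J mol⁻¹ K⁻¹)(290 K) × ln(0.239/0.022)
   = (2.411 kJ/mol)(2.385) = 5.75 kJ/mol
ΔG > 0, so the forward reaction is non-spontaneous (proceeds in reverse).

ΔG = 5.75 kJ/mol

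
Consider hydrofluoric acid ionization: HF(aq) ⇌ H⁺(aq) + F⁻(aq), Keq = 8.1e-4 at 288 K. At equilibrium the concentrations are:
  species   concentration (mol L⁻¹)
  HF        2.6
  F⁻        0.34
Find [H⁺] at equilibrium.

[H⁺] = 0.0062 mol L⁻¹

At equilibrium, Keq = [H⁺]·[F⁻] / [HF] = 8.1e-4.
([H⁺])·(0.34) / (2.6) = 8.1e-4
[H⁺] = 0.00619 = 0.0062 mol L⁻¹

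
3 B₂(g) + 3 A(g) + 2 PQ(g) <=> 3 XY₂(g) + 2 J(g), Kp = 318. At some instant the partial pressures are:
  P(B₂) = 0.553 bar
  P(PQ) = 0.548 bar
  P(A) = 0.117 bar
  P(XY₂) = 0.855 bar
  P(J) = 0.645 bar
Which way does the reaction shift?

Qp = P(XY₂)³·P(J)² / (P(B₂)³·P(A)³·P(PQ)²) = (0.855)³·(0.645)² / ((0.553)³·(0.117)³·(0.548)²) = 3200
Qp = 3200 > Kp = 318, so the reverse reaction proceeds.

to the left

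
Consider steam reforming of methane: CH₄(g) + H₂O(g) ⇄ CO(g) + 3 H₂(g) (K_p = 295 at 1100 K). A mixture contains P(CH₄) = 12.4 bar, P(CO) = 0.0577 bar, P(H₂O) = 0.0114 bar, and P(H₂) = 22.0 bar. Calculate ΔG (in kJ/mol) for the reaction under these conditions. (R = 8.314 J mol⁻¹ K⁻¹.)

ΔG = 24.6 kJ/mol

Q_p = P(CO)·P(H₂)³ / (P(CH₄)·P(H₂O)) = (0.0577)·(22.0)³ / ((12.4)·(0.0114)) = 4350
ΔG = RT ln(Q_p/K_p) = (8.314 J mol⁻¹ K⁻¹)(1100 K) × ln(4350/295)
   = (9.145 kJ/mol)(2.691) = 24.6 kJ/mol
ΔG > 0, so the forward reaction is non-spontaneous (proceeds in reverse).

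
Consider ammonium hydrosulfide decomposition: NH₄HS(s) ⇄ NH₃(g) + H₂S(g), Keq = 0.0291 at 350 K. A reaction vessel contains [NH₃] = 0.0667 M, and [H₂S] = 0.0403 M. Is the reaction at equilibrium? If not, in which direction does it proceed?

forward (toward products)

(NH₄HS is a pure solid — omitted from Q.)
Q = [NH₃]·[H₂S] = (0.0667)·(0.0403) = 0.00269
Q = 0.00269 < Keq = 0.0291, so the forward reaction proceeds.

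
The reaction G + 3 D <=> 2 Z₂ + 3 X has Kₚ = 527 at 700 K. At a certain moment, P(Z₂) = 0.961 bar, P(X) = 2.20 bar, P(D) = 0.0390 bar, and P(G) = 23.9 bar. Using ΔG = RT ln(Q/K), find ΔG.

Qₚ = P(Z₂)²·P(X)³ / (P(G)·P(D)³) = (0.961)²·(2.20)³ / ((23.9)·(0.0390)³) = 6940
ΔG = RT ln(Qₚ/Kₚ) = (8.314 J mol⁻¹ K⁻¹)(700 K) × ln(6940/527)
   = (5.820 kJ/mol)(2.578) = 15.0 kJ/mol
ΔG > 0, so the forward reaction is non-spontaneous (proceeds in reverse).

ΔG = 15.0 kJ/mol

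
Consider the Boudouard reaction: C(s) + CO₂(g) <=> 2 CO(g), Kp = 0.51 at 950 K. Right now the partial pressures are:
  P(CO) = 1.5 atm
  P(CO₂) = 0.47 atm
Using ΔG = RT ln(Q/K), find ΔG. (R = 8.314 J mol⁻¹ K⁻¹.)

ΔG = 17.7 kJ/mol

(C is a pure solid — omitted from Qp.)
Qp = P(CO)² / P(CO₂) = (1.5)² / (0.47) = 4.79
ΔG = RT ln(Qp/Kp) = (8.314 J mol⁻¹ K⁻¹)(950 K) × ln(4.79/0.51)
   = (7.898 kJ/mol)(2.240) = 17.7 kJ/mol
ΔG > 0, so the forward reaction is non-spontaneous (proceeds in reverse).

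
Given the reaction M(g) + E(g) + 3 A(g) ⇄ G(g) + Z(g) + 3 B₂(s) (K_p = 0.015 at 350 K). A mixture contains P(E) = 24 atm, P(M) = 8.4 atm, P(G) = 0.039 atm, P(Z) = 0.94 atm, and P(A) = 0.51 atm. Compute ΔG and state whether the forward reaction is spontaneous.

ΔG = -6.96 kJ/mol; the forward reaction is spontaneous

(B₂ is a pure solid — omitted from Q_p.)
Q_p = P(G)·P(Z) / (P(M)·P(E)·P(A)³) = (0.039)·(0.94) / ((8.4)·(24)·(0.51)³) = 0.00137
ΔG = RT ln(Q_p/K_p) = (8.314 J mol⁻¹ K⁻¹)(350 K) × ln(0.00137/0.015)
   = (2.910 kJ/mol)(-2.393) = -6.96 kJ/mol
ΔG < 0, so the forward reaction is spontaneous (proceeds forward).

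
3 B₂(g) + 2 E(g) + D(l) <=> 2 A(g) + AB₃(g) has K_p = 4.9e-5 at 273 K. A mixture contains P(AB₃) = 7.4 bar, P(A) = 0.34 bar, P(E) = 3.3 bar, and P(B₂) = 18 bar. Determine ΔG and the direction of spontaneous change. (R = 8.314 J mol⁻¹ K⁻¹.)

(D is a pure liquid — omitted from Q_p.)
Q_p = P(A)²·P(AB₃) / (P(B₂)³·P(E)²) = (0.34)²·(7.4) / ((18)³·(3.3)²) = 1.35e-5
ΔG = RT ln(Q_p/K_p) = (8.314 J mol⁻¹ K⁻¹)(273 K) × ln(1.35e-5/4.9e-5)
   = (2.270 kJ/mol)(-1.289) = -2.93 kJ/mol
ΔG < 0, so the forward reaction is spontaneous (proceeds forward).

ΔG = -2.93 kJ/mol; the forward reaction is spontaneous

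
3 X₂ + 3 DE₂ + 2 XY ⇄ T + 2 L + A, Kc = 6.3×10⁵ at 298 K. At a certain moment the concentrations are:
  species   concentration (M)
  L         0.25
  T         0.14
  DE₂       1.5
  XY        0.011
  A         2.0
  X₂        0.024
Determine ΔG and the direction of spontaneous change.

ΔG = 3.95 kJ/mol; the forward reaction is non-spontaneous

Qc = [T]·[L]²·[A] / ([X₂]³·[DE₂]³·[XY]²) = (0.14)·(0.25)²·(2.0) / ((0.024)³·(1.5)³·(0.011)²) = 3.10×10⁶
ΔG = RT ln(Qc/Kc) = (8.314 J mol⁻¹ K⁻¹)(298 K) × ln(3.10×10⁶/6.3×10⁵)
   = (2.478 kJ/mol)(1.593) = 3.95 kJ/mol
ΔG > 0, so the forward reaction is non-spontaneous (proceeds in reverse).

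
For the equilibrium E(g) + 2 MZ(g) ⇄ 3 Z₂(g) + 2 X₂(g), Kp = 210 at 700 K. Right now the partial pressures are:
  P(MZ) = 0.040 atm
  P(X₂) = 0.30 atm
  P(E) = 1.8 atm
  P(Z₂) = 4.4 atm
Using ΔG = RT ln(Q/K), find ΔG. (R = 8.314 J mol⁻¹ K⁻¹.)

Qp = P(Z₂)³·P(X₂)² / (P(E)·P(MZ)²) = (4.4)³·(0.30)² / ((1.8)·(0.040)²) = 2660
ΔG = RT ln(Qp/Kp) = (8.314 J mol⁻¹ K⁻¹)(700 K) × ln(2660/210)
   = (5.820 kJ/mol)(2.539) = 14.8 kJ/mol
ΔG > 0, so the forward reaction is non-spontaneous (proceeds in reverse).

ΔG = 14.8 kJ/mol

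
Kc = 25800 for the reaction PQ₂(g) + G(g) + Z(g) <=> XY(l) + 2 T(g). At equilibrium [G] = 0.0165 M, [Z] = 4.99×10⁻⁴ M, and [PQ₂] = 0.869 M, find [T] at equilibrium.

(XY is a pure liquid — omitted from Kc.)
At equilibrium, Kc = [T]² / ([PQ₂]·[G]·[Z]) = 25800.
([T])² / ((0.869)·(0.0165)·(4.99×10⁻⁴)) = 25800
[T]² = 0.185 ⇒ [T] = 0.430 M

[T] = 0.430 M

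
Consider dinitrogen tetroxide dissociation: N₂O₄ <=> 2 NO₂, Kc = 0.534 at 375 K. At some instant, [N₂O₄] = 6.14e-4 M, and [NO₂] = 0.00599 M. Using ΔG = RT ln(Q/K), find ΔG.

Qc = [NO₂]² / [N₂O₄] = (0.00599)² / (6.14e-4) = 0.0584
ΔG = RT ln(Qc/Kc) = (8.314 J mol⁻¹ K⁻¹)(375 K) × ln(0.0584/0.534)
   = (3.118 kJ/mol)(-2.213) = -6.90 kJ/mol
ΔG < 0, so the forward reaction is spontaneous (proceeds forward).

ΔG = -6.90 kJ/mol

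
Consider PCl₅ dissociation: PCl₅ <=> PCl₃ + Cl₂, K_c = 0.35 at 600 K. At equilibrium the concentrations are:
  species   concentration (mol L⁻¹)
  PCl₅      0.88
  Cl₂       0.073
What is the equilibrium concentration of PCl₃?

At equilibrium, K_c = [PCl₃]·[Cl₂] / [PCl₅] = 0.35.
([PCl₃])·(0.073) / (0.88) = 0.35
[PCl₃] = 4.22 = 4.2 mol L⁻¹

[PCl₃] = 4.2 mol L⁻¹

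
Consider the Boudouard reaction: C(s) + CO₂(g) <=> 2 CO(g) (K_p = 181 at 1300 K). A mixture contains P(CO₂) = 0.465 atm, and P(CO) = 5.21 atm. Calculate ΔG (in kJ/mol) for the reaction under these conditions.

(C is a pure solid — omitted from Q_p.)
Q_p = P(CO)² / P(CO₂) = (5.21)² / (0.465) = 58.4
ΔG = RT ln(Q_p/K_p) = (8.314 J mol⁻¹ K⁻¹)(1300 K) × ln(58.4/181)
   = (10.81 kJ/mol)(-1.131) = -12.2 kJ/mol
ΔG < 0, so the forward reaction is spontaneous (proceeds forward).

ΔG = -12.2 kJ/mol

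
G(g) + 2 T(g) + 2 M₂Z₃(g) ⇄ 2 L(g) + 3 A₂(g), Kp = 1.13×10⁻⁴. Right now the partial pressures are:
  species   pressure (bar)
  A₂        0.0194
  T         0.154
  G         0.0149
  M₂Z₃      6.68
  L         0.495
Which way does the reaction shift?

no net change (already at equilibrium)

Qp = P(L)²·P(A₂)³ / (P(G)·P(T)²·P(M₂Z₃)²) = (0.495)²·(0.0194)³ / ((0.0149)·(0.154)²·(6.68)²) = 1.13×10⁻⁴
Qp = 1.13×10⁻⁴ = Kp, so the system is already at equilibrium.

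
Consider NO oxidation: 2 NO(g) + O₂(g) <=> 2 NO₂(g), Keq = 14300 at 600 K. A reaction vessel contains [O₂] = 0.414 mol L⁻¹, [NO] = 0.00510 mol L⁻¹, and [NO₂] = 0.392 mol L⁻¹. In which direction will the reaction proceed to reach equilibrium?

Q = [NO₂]² / ([NO]²·[O₂]) = (0.392)² / ((0.00510)²·(0.414)) = 14300
Q = 14300 = Keq, so the system is already at equilibrium.

neither direction; the system is at equilibrium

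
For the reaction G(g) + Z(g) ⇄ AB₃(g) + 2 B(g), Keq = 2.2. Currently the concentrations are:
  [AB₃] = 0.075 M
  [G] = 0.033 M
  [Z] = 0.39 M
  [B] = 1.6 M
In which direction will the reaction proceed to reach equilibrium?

toward reactants

Q = [AB₃]·[B]² / ([G]·[Z]) = (0.075)·(1.6)² / ((0.033)·(0.39)) = 15
Q = 15 > Keq = 2.2, so the reverse reaction proceeds.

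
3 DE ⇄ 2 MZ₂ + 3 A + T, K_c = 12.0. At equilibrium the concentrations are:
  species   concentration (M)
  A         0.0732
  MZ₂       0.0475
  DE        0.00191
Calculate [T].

At equilibrium, K_c = [MZ₂]²·[A]³·[T] / [DE]³ = 12.0.
(0.0475)²·(0.0732)³·([T]) / (0.00191)³ = 12.0
[T] = 0.0945 M

[T] = 0.0945 M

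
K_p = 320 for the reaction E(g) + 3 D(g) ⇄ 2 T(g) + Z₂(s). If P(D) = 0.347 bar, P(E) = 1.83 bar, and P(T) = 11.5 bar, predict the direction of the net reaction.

(Z₂ is a pure solid — omitted from Q_p.)
Q_p = P(T)² / (P(E)·P(D)³) = (11.5)² / ((1.83)·(0.347)³) = 1730
Q_p = 1730 > K_p = 320, so the reverse reaction proceeds.

in the reverse direction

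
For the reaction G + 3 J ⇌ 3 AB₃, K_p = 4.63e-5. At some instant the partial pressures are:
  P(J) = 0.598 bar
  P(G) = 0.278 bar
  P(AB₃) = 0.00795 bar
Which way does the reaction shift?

Q_p = P(AB₃)³ / (P(G)·P(J)³) = (0.00795)³ / ((0.278)·(0.598)³) = 8.45e-6
Q_p = 8.45e-6 < K_p = 4.63e-5, so the forward reaction proceeds.

to the right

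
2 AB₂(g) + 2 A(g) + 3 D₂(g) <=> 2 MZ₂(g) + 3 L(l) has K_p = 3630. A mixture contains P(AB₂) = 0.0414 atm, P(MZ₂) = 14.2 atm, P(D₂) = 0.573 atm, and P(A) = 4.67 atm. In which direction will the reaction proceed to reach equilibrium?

(L is a pure liquid — omitted from Q_p.)
Q_p = P(MZ₂)² / (P(AB₂)²·P(A)²·P(D₂)³) = (14.2)² / ((0.0414)²·(4.67)²·(0.573)³) = 28700
Q_p = 28700 > K_p = 3630, so the reverse reaction proceeds.

reverse (toward reactants)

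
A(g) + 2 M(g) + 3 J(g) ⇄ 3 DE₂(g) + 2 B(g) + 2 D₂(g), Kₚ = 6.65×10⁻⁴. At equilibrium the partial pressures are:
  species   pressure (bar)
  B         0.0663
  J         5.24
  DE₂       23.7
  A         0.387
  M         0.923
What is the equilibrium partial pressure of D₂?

At equilibrium, Kₚ = P(DE₂)³·P(B)²·P(D₂)² / (P(A)·P(M)²·P(J)³) = 6.65×10⁻⁴.
(23.7)³·(0.0663)²·(P(D₂))² / ((0.387)·(0.923)²·(5.24)³) = 6.65×10⁻⁴
P(D₂)² = 5.39×10⁻⁴ ⇒ P(D₂) = 0.0232 bar

P(D₂) = 0.0232 bar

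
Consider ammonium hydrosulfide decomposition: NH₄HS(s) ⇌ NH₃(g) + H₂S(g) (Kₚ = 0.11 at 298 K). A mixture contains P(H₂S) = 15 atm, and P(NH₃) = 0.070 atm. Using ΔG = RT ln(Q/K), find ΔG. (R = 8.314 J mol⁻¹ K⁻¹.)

ΔG = 5.59 kJ/mol

(NH₄HS is a pure solid — omitted from Qₚ.)
Qₚ = P(NH₃)·P(H₂S) = (0.070)·(15) = 1.05
ΔG = RT ln(Qₚ/Kₚ) = (8.314 J mol⁻¹ K⁻¹)(298 K) × ln(1.05/0.11)
   = (2.478 kJ/mol)(2.256) = 5.59 kJ/mol
ΔG > 0, so the forward reaction is non-spontaneous (proceeds in reverse).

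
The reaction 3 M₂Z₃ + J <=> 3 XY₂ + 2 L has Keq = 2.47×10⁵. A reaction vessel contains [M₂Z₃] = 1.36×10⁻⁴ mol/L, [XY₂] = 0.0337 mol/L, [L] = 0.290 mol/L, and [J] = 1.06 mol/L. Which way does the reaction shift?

toward reactants

Q = [XY₂]³·[L]² / ([M₂Z₃]³·[J]) = (0.0337)³·(0.290)² / ((1.36×10⁻⁴)³·(1.06)) = 1.21×10⁶
Q = 1.21×10⁶ > Keq = 2.47×10⁵, so the reverse reaction proceeds.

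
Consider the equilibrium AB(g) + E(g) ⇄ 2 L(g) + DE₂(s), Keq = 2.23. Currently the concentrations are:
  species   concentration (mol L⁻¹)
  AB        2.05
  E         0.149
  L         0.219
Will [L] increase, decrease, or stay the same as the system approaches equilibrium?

(DE₂ is a pure solid — omitted from Q.)
Q = [L]² / ([AB]·[E]) = (0.219)² / ((2.05)·(0.149)) = 0.157
Q = 0.157 < Keq = 2.23: net forward reaction.
L is a product, so it increases.

increase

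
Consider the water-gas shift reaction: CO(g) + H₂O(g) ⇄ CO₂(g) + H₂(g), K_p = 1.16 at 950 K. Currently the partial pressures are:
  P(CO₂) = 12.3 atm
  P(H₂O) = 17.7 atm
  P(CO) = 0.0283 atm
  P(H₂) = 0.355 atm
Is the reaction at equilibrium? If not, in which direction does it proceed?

Q_p = P(CO₂)·P(H₂) / (P(CO)·P(H₂O)) = (12.3)·(0.355) / ((0.0283)·(17.7)) = 8.72
Q_p = 8.72 > K_p = 1.16, so the reverse reaction proceeds.

in the reverse direction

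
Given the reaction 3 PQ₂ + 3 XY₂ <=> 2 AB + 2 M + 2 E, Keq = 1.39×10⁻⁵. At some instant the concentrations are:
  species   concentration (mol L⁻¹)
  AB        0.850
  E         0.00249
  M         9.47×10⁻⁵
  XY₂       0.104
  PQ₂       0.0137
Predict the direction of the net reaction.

Q = [AB]²·[M]²·[E]² / ([PQ₂]³·[XY₂]³) = (0.850)²·(9.47×10⁻⁵)²·(0.00249)² / ((0.0137)³·(0.104)³) = 1.39×10⁻⁵
Q = 1.39×10⁻⁵ = Keq, so the system is already at equilibrium.

neither direction; the system is at equilibrium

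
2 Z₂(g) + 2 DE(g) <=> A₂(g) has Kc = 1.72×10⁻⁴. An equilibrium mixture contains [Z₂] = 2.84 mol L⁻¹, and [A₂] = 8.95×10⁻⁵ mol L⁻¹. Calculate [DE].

[DE] = 0.254 mol L⁻¹

At equilibrium, Kc = [A₂] / ([Z₂]²·[DE]²) = 1.72×10⁻⁴.
(8.95×10⁻⁵) / ((2.84)²·([DE])²) = 1.72×10⁻⁴
[DE]² = 0.0645 ⇒ [DE] = 0.254 mol L⁻¹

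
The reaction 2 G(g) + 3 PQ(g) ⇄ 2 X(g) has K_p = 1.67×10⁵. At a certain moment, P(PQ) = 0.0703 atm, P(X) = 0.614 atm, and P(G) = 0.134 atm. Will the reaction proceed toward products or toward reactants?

Q_p = P(X)² / (P(G)²·P(PQ)³) = (0.614)² / ((0.134)²·(0.0703)³) = 60400
Q_p = 60400 < K_p = 1.67×10⁵, so the forward reaction proceeds.

forward (toward products)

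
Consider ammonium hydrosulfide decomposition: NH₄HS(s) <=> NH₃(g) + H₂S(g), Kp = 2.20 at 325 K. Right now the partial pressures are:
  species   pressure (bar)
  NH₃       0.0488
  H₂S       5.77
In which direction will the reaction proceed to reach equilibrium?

in the forward direction

(NH₄HS is a pure solid — omitted from Qp.)
Qp = P(NH₃)·P(H₂S) = (0.0488)·(5.77) = 0.282
Qp = 0.282 < Kp = 2.20, so the forward reaction proceeds.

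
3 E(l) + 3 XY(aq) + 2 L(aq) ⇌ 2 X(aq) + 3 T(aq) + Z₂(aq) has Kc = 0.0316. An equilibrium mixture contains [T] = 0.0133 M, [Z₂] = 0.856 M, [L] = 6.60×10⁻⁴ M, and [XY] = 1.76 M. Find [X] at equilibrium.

[X] = 0.193 M

(E is a pure liquid — omitted from Kc.)
At equilibrium, Kc = [X]²·[T]³·[Z₂] / ([XY]³·[L]²) = 0.0316.
([X])²·(0.0133)³·(0.856) / ((1.76)³·(6.60×10⁻⁴)²) = 0.0316
[X]² = 0.0373 ⇒ [X] = 0.193 M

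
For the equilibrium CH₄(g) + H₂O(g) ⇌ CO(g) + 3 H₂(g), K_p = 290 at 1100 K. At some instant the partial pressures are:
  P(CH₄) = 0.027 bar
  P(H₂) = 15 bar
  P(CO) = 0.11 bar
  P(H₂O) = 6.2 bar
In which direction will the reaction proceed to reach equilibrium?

reverse (toward reactants)

Q_p = P(CO)·P(H₂)³ / (P(CH₄)·P(H₂O)) = (0.11)·(15)³ / ((0.027)·(6.2)) = 2200
Q_p = 2200 > K_p = 290, so the reverse reaction proceeds.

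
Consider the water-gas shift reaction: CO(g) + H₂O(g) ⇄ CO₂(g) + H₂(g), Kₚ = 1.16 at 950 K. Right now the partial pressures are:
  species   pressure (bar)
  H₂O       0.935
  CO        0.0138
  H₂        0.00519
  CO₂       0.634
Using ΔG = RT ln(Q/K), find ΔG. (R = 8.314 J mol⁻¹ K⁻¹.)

ΔG = -12.0 kJ/mol

Qₚ = P(CO₂)·P(H₂) / (P(CO)·P(H₂O)) = (0.634)·(0.00519) / ((0.0138)·(0.935)) = 0.255
ΔG = RT ln(Qₚ/Kₚ) = (8.314 J mol⁻¹ K⁻¹)(950 K) × ln(0.255/1.16)
   = (7.898 kJ/mol)(-1.515) = -12.0 kJ/mol
ΔG < 0, so the forward reaction is spontaneous (proceeds forward).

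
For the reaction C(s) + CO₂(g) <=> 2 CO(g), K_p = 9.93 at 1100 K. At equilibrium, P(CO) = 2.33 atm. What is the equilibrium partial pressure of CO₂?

P(CO₂) = 0.547 atm

(C is a pure solid — omitted from K_p.)
At equilibrium, K_p = P(CO)² / P(CO₂) = 9.93.
(2.33)² / (P(CO₂)) = 9.93
P(CO₂) = 0.547 atm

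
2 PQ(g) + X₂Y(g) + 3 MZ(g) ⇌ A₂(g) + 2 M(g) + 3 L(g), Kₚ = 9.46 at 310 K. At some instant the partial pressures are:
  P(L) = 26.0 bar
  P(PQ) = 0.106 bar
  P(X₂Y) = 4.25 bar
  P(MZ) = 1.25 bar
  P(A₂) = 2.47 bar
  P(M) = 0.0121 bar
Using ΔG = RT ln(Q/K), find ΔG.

Qₚ = P(A₂)·P(M)²·P(L)³ / (P(PQ)²·P(X₂Y)·P(MZ)³) = (2.47)·(0.0121)²·(26.0)³ / ((0.106)²·(4.25)·(1.25)³) = 68.1
ΔG = RT ln(Qₚ/Kₚ) = (8.314 J mol⁻¹ K⁻¹)(310 K) × ln(68.1/9.46)
   = (2.577 kJ/mol)(1.974) = 5.09 kJ/mol
ΔG > 0, so the forward reaction is non-spontaneous (proceeds in reverse).

ΔG = 5.09 kJ/mol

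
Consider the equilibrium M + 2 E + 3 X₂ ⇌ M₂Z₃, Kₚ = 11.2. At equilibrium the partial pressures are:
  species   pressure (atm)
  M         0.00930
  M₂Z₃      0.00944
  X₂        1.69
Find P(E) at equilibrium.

P(E) = 0.137 atm

At equilibrium, Kₚ = P(M₂Z₃) / (P(M)·P(E)²·P(X₂)³) = 11.2.
(0.00944) / ((0.00930)·(P(E))²·(1.69)³) = 11.2
P(E)² = 0.0188 ⇒ P(E) = 0.137 atm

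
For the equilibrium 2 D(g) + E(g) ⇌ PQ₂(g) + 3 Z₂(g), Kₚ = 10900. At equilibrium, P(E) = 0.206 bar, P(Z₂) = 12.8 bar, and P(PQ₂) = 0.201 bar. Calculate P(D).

At equilibrium, Kₚ = P(PQ₂)·P(Z₂)³ / (P(D)²·P(E)) = 10900.
(0.201)·(12.8)³ / ((P(D))²·(0.206)) = 10900
P(D)² = 0.188 ⇒ P(D) = 0.433 bar

P(D) = 0.433 bar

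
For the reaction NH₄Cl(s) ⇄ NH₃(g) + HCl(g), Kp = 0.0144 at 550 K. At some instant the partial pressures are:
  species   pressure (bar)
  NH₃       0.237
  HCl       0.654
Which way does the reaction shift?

(NH₄Cl is a pure solid — omitted from Qp.)
Qp = P(NH₃)·P(HCl) = (0.237)·(0.654) = 0.155
Qp = 0.155 > Kp = 0.0144, so the reverse reaction proceeds.

reverse (toward reactants)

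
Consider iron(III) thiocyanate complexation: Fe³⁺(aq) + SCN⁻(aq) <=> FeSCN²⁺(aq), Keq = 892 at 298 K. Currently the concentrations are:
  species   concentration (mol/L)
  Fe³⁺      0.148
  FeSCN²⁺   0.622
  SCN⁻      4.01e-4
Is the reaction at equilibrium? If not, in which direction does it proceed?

to the left

Q = [FeSCN²⁺] / ([Fe³⁺]·[SCN⁻]) = (0.622) / ((0.148)·(4.01e-4)) = 10500
Q = 10500 > Keq = 892, so the reverse reaction proceeds.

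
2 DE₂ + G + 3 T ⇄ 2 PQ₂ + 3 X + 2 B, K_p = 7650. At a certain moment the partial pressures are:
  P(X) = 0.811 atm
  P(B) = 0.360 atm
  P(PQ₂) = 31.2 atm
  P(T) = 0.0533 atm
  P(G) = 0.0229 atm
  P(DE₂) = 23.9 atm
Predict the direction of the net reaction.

toward reactants

Q_p = P(PQ₂)²·P(X)³·P(B)² / (P(DE₂)²·P(G)·P(T)³) = (31.2)²·(0.811)³·(0.360)² / ((23.9)²·(0.0229)·(0.0533)³) = 34000
Q_p = 34000 > K_p = 7650, so the reverse reaction proceeds.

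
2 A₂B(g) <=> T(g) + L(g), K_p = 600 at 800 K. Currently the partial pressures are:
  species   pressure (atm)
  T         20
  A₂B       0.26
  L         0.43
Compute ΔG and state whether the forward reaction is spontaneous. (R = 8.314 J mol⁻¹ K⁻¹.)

ΔG = -10.3 kJ/mol; the forward reaction is spontaneous

Q_p = P(T)·P(L) / P(A₂B)² = (20)·(0.43) / (0.26)² = 127
ΔG = RT ln(Q_p/K_p) = (8.314 J mol⁻¹ K⁻¹)(800 K) × ln(127/600)
   = (6.651 kJ/mol)(-1.553) = -10.3 kJ/mol
ΔG < 0, so the forward reaction is spontaneous (proceeds forward).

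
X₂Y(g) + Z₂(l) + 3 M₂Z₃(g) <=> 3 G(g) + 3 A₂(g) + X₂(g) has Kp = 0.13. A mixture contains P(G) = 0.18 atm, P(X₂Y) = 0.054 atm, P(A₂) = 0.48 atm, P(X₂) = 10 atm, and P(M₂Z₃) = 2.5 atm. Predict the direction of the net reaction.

forward (toward products)

(Z₂ is a pure liquid — omitted from Qp.)
Qp = P(G)³·P(A₂)³·P(X₂) / (P(X₂Y)·P(M₂Z₃)³) = (0.18)³·(0.48)³·(10) / ((0.054)·(2.5)³) = 0.0076
Qp = 0.0076 < Kp = 0.13, so the forward reaction proceeds.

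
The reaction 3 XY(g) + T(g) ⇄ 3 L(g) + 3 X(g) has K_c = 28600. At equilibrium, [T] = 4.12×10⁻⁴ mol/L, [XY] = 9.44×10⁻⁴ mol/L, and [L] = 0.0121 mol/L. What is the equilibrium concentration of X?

At equilibrium, K_c = [L]³·[X]³ / ([XY]³·[T]) = 28600.
(0.0121)³·([X])³ / ((9.44×10⁻⁴)³·(4.12×10⁻⁴)) = 28600
[X]³ = 0.00560 ⇒ [X] = 0.178 mol/L

[X] = 0.178 mol/L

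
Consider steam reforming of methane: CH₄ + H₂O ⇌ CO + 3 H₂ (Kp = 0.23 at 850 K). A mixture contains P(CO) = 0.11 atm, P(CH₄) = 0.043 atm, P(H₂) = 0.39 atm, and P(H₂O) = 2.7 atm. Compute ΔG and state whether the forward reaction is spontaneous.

ΔG = -9.96 kJ/mol; the forward reaction is spontaneous

Qp = P(CO)·P(H₂)³ / (P(CH₄)·P(H₂O)) = (0.11)·(0.39)³ / ((0.043)·(2.7)) = 0.0562
ΔG = RT ln(Qp/Kp) = (8.314 J mol⁻¹ K⁻¹)(850 K) × ln(0.0562/0.23)
   = (7.067 kJ/mol)(-1.409) = -9.96 kJ/mol
ΔG < 0, so the forward reaction is spontaneous (proceeds forward).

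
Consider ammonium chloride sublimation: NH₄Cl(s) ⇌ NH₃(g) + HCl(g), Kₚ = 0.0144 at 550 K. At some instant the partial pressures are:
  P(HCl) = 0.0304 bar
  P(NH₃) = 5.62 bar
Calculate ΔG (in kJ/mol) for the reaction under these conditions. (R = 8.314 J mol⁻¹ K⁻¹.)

(NH₄Cl is a pure solid — omitted from Qₚ.)
Qₚ = P(NH₃)·P(HCl) = (5.62)·(0.0304) = 0.171
ΔG = RT ln(Qₚ/Kₚ) = (8.314 J mol⁻¹ K⁻¹)(550 K) × ln(0.171/0.0144)
   = (4.573 kJ/mol)(2.474) = 11.3 kJ/mol
ΔG > 0, so the forward reaction is non-spontaneous (proceeds in reverse).

ΔG = 11.3 kJ/mol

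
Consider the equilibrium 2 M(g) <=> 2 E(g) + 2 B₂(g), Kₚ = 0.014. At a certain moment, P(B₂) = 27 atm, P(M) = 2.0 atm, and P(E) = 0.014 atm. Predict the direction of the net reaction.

reverse (toward reactants)

Qₚ = P(E)²·P(B₂)² / P(M)² = (0.014)²·(27)² / (2.0)² = 0.036
Qₚ = 0.036 > Kₚ = 0.014, so the reverse reaction proceeds.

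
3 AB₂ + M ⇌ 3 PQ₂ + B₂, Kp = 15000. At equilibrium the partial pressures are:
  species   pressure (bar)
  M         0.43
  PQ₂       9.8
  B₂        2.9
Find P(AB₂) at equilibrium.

P(AB₂) = 0.75 bar

At equilibrium, Kp = P(PQ₂)³·P(B₂) / (P(AB₂)³·P(M)) = 15000.
(9.8)³·(2.9) / ((P(AB₂))³·(0.43)) = 15000
P(AB₂)³ = 0.423 ⇒ P(AB₂) = 0.75 bar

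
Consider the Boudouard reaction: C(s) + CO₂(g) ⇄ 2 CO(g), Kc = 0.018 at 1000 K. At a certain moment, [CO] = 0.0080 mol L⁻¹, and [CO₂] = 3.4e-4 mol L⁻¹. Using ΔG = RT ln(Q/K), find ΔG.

(C is a pure solid — omitted from Qc.)
Qc = [CO]² / [CO₂] = (0.0080)² / (3.4e-4) = 0.188
ΔG = RT ln(Qc/Kc) = (8.314 J mol⁻¹ K⁻¹)(1000 K) × ln(0.188/0.018)
   = (8.314 kJ/mol)(2.346) = 19.5 kJ/mol
ΔG > 0, so the forward reaction is non-spontaneous (proceeds in reverse).

ΔG = 19.5 kJ/mol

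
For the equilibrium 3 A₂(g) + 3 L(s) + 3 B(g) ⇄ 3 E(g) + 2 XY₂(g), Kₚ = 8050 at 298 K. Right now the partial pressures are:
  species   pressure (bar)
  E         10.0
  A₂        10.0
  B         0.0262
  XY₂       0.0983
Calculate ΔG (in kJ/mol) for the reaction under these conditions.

ΔG = -6.71 kJ/mol

(L is a pure solid — omitted from Qₚ.)
Qₚ = P(E)³·P(XY₂)² / (P(A₂)³·P(B)³) = (10.0)³·(0.0983)² / ((10.0)³·(0.0262)³) = 537
ΔG = RT ln(Qₚ/Kₚ) = (8.314 J mol⁻¹ K⁻¹)(298 K) × ln(537/8050)
   = (2.478 kJ/mol)(-2.707) = -6.71 kJ/mol
ΔG < 0, so the forward reaction is spontaneous (proceeds forward).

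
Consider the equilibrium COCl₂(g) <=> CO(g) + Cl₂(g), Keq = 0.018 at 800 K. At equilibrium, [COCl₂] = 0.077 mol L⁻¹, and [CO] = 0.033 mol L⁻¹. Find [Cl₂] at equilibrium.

At equilibrium, Keq = [CO]·[Cl₂] / [COCl₂] = 0.018.
(0.033)·([Cl₂]) / (0.077) = 0.018
[Cl₂] = 0.0420 = 0.042 mol L⁻¹

[Cl₂] = 0.042 mol L⁻¹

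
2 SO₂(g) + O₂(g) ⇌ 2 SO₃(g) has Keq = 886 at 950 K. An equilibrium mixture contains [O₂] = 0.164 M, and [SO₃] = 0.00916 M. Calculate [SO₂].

[SO₂] = 7.60×10⁻⁴ M

At equilibrium, Keq = [SO₃]² / ([SO₂]²·[O₂]) = 886.
(0.00916)² / (([SO₂])²·(0.164)) = 886
[SO₂]² = 5.77×10⁻⁷ ⇒ [SO₂] = 7.60×10⁻⁴ M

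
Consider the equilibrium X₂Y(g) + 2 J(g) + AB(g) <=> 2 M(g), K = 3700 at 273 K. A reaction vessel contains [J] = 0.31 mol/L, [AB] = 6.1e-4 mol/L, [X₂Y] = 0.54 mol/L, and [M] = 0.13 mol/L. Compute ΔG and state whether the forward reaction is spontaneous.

ΔG = -4.39 kJ/mol; the forward reaction is spontaneous

Q = [M]² / ([X₂Y]·[J]²·[AB]) = (0.13)² / ((0.54)·(0.31)²·(6.1e-4)) = 534
ΔG = RT ln(Q/K) = (8.314 J mol⁻¹ K⁻¹)(273 K) × ln(534/3700)
   = (2.270 kJ/mol)(-1.936) = -4.39 kJ/mol
ΔG < 0, so the forward reaction is spontaneous (proceeds forward).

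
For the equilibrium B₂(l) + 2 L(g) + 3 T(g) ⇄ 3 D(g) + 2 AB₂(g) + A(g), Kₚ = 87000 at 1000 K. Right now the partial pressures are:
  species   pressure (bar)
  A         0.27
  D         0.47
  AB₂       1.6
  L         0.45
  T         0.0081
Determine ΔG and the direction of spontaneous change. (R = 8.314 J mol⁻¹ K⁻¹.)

(B₂ is a pure liquid — omitted from Qₚ.)
Qₚ = P(D)³·P(AB₂)²·P(A) / (P(L)²·P(T)³) = (0.47)³·(1.6)²·(0.27) / ((0.45)²·(0.0081)³) = 6.67×10⁵
ΔG = RT ln(Qₚ/Kₚ) = (8.314 J mol⁻¹ K⁻¹)(1000 K) × ln(6.67×10⁵/87000)
   = (8.314 kJ/mol)(2.037) = 16.9 kJ/mol
ΔG > 0, so the forward reaction is non-spontaneous (proceeds in reverse).

ΔG = 16.9 kJ/mol; the forward reaction is non-spontaneous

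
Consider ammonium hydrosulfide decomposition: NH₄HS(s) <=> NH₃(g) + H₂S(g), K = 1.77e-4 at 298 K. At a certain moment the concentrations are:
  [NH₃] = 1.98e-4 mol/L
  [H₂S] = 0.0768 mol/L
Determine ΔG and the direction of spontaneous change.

ΔG = -6.08 kJ/mol; the forward reaction is spontaneous

(NH₄HS is a pure solid — omitted from Q.)
Q = [NH₃]·[H₂S] = (1.98e-4)·(0.0768) = 1.52e-5
ΔG = RT ln(Q/K) = (8.314 J mol⁻¹ K⁻¹)(298 K) × ln(1.52e-5/1.77e-4)
   = (2.478 kJ/mol)(-2.455) = -6.08 kJ/mol
ΔG < 0, so the forward reaction is spontaneous (proceeds forward).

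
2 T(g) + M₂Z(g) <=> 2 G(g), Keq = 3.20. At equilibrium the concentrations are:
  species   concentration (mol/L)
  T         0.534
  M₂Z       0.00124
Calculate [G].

At equilibrium, Keq = [G]² / ([T]²·[M₂Z]) = 3.20.
([G])² / ((0.534)²·(0.00124)) = 3.20
[G]² = 0.00113 ⇒ [G] = 0.0336 mol/L

[G] = 0.0336 mol/L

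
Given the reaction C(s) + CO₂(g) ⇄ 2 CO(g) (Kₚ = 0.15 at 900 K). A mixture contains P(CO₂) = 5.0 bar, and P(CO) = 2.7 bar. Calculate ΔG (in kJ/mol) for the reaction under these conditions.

ΔG = 17.0 kJ/mol

(C is a pure solid — omitted from Qₚ.)
Qₚ = P(CO)² / P(CO₂) = (2.7)² / (5.0) = 1.46
ΔG = RT ln(Qₚ/Kₚ) = (8.314 J mol⁻¹ K⁻¹)(900 K) × ln(1.46/0.15)
   = (7.483 kJ/mol)(2.276) = 17.0 kJ/mol
ΔG > 0, so the forward reaction is non-spontaneous (proceeds in reverse).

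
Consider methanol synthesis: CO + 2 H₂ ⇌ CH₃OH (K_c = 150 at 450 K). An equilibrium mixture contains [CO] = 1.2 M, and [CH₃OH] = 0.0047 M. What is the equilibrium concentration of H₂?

At equilibrium, K_c = [CH₃OH] / ([CO]·[H₂]²) = 150.
(0.0047) / ((1.2)·([H₂])²) = 150
[H₂]² = 2.61×10⁻⁵ ⇒ [H₂] = 0.0051 M

[H₂] = 0.0051 M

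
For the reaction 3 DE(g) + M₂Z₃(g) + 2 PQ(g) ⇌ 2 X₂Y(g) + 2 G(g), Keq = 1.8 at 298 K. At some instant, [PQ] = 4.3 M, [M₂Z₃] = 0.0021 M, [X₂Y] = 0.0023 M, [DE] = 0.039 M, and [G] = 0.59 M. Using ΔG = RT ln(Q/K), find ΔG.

Q = [X₂Y]²·[G]² / ([DE]³·[M₂Z₃]·[PQ]²) = (0.0023)²·(0.59)² / ((0.039)³·(0.0021)·(4.3)²) = 0.799
ΔG = RT ln(Q/Keq) = (8.314 J mol⁻¹ K⁻¹)(298 K) × ln(0.799/1.8)
   = (2.478 kJ/mol)(-0.8122) = -2.01 kJ/mol
ΔG < 0, so the forward reaction is spontaneous (proceeds forward).

ΔG = -2.01 kJ/mol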